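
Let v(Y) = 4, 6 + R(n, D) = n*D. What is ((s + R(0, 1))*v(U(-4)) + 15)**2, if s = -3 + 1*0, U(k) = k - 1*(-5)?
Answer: 441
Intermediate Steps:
U(k) = 5 + k (U(k) = k + 5 = 5 + k)
R(n, D) = -6 + D*n (R(n, D) = -6 + n*D = -6 + D*n)
s = -3 (s = -3 + 0 = -3)
((s + R(0, 1))*v(U(-4)) + 15)**2 = ((-3 + (-6 + 1*0))*4 + 15)**2 = ((-3 + (-6 + 0))*4 + 15)**2 = ((-3 - 6)*4 + 15)**2 = (-9*4 + 15)**2 = (-36 + 15)**2 = (-21)**2 = 441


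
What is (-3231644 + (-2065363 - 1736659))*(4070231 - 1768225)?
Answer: -16191541333996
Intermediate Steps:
(-3231644 + (-2065363 - 1736659))*(4070231 - 1768225) = (-3231644 - 3802022)*2302006 = -7033666*2302006 = -16191541333996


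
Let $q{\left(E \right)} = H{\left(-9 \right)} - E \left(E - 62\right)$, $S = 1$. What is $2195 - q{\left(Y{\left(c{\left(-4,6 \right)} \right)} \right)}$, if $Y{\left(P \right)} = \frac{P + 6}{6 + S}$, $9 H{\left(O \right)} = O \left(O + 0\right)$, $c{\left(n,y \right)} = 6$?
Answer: $\frac{102050}{49} \approx 2082.7$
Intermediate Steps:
$H{\left(O \right)} = \frac{O^{2}}{9}$ ($H{\left(O \right)} = \frac{O \left(O + 0\right)}{9} = \frac{O O}{9} = \frac{O^{2}}{9}$)
$Y{\left(P \right)} = \frac{6}{7} + \frac{P}{7}$ ($Y{\left(P \right)} = \frac{P + 6}{6 + 1} = \frac{6 + P}{7} = \left(6 + P\right) \frac{1}{7} = \frac{6}{7} + \frac{P}{7}$)
$q{\left(E \right)} = 9 - E \left(-62 + E\right)$ ($q{\left(E \right)} = \frac{\left(-9\right)^{2}}{9} - E \left(E - 62\right) = \frac{1}{9} \cdot 81 - E \left(-62 + E\right) = 9 - E \left(-62 + E\right)$)
$2195 - q{\left(Y{\left(c{\left(-4,6 \right)} \right)} \right)} = 2195 - \left(9 - \left(\frac{6}{7} + \frac{1}{7} \cdot 6\right)^{2} + 62 \left(\frac{6}{7} + \frac{1}{7} \cdot 6\right)\right) = 2195 - \left(9 - \left(\frac{6}{7} + \frac{6}{7}\right)^{2} + 62 \left(\frac{6}{7} + \frac{6}{7}\right)\right) = 2195 - \left(9 - \left(\frac{12}{7}\right)^{2} + 62 \cdot \frac{12}{7}\right) = 2195 - \left(9 - \frac{144}{49} + \frac{744}{7}\right) = 2195 - \frac{5505}{49} = \frac{102050}{49}$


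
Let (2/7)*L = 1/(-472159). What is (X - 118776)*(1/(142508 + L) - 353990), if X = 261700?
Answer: -6808534916156967784288/134572869537 ≈ -5.0594e+10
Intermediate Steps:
L = -7/944318 (L = (7/2)/(-472159) = (7/2)*(-1/472159) = -7/944318 ≈ -7.4128e-6)
(X - 118776)*(1/(142508 + L) - 353990) = (261700 - 118776)*(1/(142508 - 7/944318) - 353990) = 142924*(1/(134572869537/944318) - 353990) = 142924*(944318/134572869537 - 353990) = 142924*(-47637450086458312/134572869537) = -6808534916156967784288/134572869537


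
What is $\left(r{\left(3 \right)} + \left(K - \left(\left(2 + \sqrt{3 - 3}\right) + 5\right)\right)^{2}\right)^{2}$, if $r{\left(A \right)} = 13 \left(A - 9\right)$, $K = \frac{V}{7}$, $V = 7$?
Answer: $1764$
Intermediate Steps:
$K = 1$ ($K = \frac{7}{7} = 7 \cdot \frac{1}{7} = 1$)
$r{\left(A \right)} = -117 + 13 A$ ($r{\left(A \right)} = 13 \left(-9 + A\right) = -117 + 13 A$)
$\left(r{\left(3 \right)} + \left(K - \left(\left(2 + \sqrt{3 - 3}\right) + 5\right)\right)^{2}\right)^{2} = \left(\left(-117 + 13 \cdot 3\right) + \left(1 - \left(\left(2 + \sqrt{3 - 3}\right) + 5\right)\right)^{2}\right)^{2} = \left(\left(-117 + 39\right) + \left(1 - \left(\left(2 + \sqrt{0}\right) + 5\right)\right)^{2}\right)^{2} = \left(-78 + \left(1 - \left(\left(2 + 0\right) + 5\right)\right)^{2}\right)^{2} = \left(-78 + \left(1 - \left(2 + 5\right)\right)^{2}\right)^{2} = \left(-78 + \left(1 - 7\right)^{2}\right)^{2} = \left(-78 + \left(-6\right)^{2}\right)^{2} = \left(-78 + 36\right)^{2} = \left(-42\right)^{2} = 1764$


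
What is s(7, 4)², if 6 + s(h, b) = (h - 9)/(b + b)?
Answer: 625/16 ≈ 39.063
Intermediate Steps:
s(h, b) = -6 + (-9 + h)/(2*b) (s(h, b) = -6 + (h - 9)/(b + b) = -6 + (-9 + h)/((2*b)) = -6 + (-9 + h)*(1/(2*b)) = -6 + (-9 + h)/(2*b))
s(7, 4)² = ((½)*(-9 + 7 - 12*4)/4)² = ((½)*(¼)*(-9 + 7 - 48))² = ((½)*(¼)*(-50))² = (-25/4)² = 625/16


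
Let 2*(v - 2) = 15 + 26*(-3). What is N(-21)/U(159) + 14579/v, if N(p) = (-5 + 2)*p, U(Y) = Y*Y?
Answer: -81904409/165731 ≈ -494.20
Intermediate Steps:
U(Y) = Y**2
v = -59/2 (v = 2 + (15 + 26*(-3))/2 = 2 + (15 - 78)/2 = 2 + (1/2)*(-63) = 2 - 63/2 = -59/2 ≈ -29.500)
N(p) = -3*p
N(-21)/U(159) + 14579/v = (-3*(-21))/(159**2) + 14579/(-59/2) = 63/25281 + 14579*(-2/59) = 63*(1/25281) - 29158/59 = 7/2809 - 29158/59 = -81904409/165731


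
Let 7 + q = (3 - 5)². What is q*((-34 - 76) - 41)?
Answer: 453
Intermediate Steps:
q = -3 (q = -7 + (3 - 5)² = -7 + (-2)² = -7 + 4 = -3)
q*((-34 - 76) - 41) = -3*((-34 - 76) - 41) = -3*(-110 - 41) = -3*(-151) = 453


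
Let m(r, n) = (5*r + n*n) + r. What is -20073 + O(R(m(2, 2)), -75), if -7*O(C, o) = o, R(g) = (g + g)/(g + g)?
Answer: -140436/7 ≈ -20062.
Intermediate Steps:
m(r, n) = n**2 + 6*r (m(r, n) = (5*r + n**2) + r = (n**2 + 5*r) + r = n**2 + 6*r)
R(g) = 1 (R(g) = (2*g)/((2*g)) = (2*g)*(1/(2*g)) = 1)
O(C, o) = -o/7
-20073 + O(R(m(2, 2)), -75) = -20073 - 1/7*(-75) = -20073 + 75/7 = -140436/7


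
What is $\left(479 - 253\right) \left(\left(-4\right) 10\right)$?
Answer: $-9040$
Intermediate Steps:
$\left(479 - 253\right) \left(\left(-4\right) 10\right) = 226 \left(-40\right) = -9040$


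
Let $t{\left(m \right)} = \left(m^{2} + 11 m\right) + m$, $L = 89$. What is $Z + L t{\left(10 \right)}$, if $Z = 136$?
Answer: $19716$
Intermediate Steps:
$t{\left(m \right)} = m^{2} + 12 m$
$Z + L t{\left(10 \right)} = 136 + 89 \cdot 10 \left(12 + 10\right) = 136 + 89 \cdot 10 \cdot 22 = 136 + 89 \cdot 220 = 136 + 19580 = 19716$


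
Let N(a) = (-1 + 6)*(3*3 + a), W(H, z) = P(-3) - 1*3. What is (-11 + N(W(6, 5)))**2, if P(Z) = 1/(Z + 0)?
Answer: 2704/9 ≈ 300.44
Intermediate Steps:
P(Z) = 1/Z
W(H, z) = -10/3 (W(H, z) = 1/(-3) - 1*3 = -1/3 - 3 = -10/3)
N(a) = 45 + 5*a (N(a) = 5*(9 + a) = 45 + 5*a)
(-11 + N(W(6, 5)))**2 = (-11 + (45 + 5*(-10/3)))**2 = (-11 + (45 - 50/3))**2 = (-11 + 85/3)**2 = (52/3)**2 = 2704/9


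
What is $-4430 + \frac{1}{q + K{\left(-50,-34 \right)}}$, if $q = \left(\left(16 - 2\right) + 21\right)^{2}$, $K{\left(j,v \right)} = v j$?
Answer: $- \frac{12957749}{2925} \approx -4430.0$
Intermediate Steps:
$K{\left(j,v \right)} = j v$
$q = 1225$ ($q = \left(14 + 21\right)^{2} = 35^{2} = 1225$)
$-4430 + \frac{1}{q + K{\left(-50,-34 \right)}} = -4430 + \frac{1}{1225 - -1700} = -4430 + \frac{1}{1225 + 1700} = -4430 + \frac{1}{2925} = - \frac{12957749}{2925}$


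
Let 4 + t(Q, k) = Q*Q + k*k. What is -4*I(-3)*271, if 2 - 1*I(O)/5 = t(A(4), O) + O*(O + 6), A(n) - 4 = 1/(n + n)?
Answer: 955275/16 ≈ 59705.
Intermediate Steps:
A(n) = 4 + 1/(2*n) (A(n) = 4 + 1/(n + n) = 4 + 1/(2*n))
t(Q, k) = -4 + Q² + k² (t(Q, k) = -4 + (Q*Q + k*k) = -4 + (Q² + k²) = -4 + Q² + k²)
I(O) = -3525/64 - 5*O² - 5*O*(6 + O) (I(O) = 10 - 5*((-4 + (4 + (½)/4)² + O²) + O*(O + 6)) = 10 - 5*((-4 + (4 + (½)*(¼))² + O²) + O*(6 + O)) = 10 - 5*((-4 + (4 + ⅛)² + O²) + O*(6 + O)) = 10 - 5*((-4 + (33/8)² + O²) + O*(6 + O)) = 10 - 5*((-4 + 1089/64 + O²) + O*(6 + O)) = 10 - 5*((833/64 + O²) + O*(6 + O)) = 10 - 5*(833/64 + O² + O*(6 + O)) = 10 + (-4165/64 - 5*O² - 5*O*(6 + O)) = -3525/64 - 5*O² - 5*O*(6 + O))
-4*I(-3)*271 = -4*(-3525/64 - 30*(-3) - 10*(-3)²)*271 = -4*(-3525/64 + 90 - 10*9)*271 = -4*(-3525/64 + 90 - 90)*271 = -4*(-3525/64)*271 = (3525/16)*271 = 955275/16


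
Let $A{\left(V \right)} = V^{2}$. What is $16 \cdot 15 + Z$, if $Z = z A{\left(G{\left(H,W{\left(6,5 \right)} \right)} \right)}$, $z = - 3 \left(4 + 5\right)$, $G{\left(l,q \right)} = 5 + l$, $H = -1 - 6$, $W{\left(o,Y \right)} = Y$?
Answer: $132$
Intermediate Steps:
$H = -7$ ($H = -1 - 6 = -7$)
$z = -27$ ($z = \left(-3\right) 9 = -27$)
$Z = -108$ ($Z = - 27 \left(5 - 7\right)^{2} = - 27 \left(-2\right)^{2} = \left(-27\right) 4 = -108$)
$16 \cdot 15 + Z = 16 \cdot 15 - 108 = 240 - 108 = 132$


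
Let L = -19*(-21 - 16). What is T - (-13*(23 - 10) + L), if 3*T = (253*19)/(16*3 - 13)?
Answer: -51263/105 ≈ -488.22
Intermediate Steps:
L = 703 (L = -19*(-37) = 703)
T = 4807/105 (T = ((253*19)/(16*3 - 13))/3 = (4807/(48 - 13))/3 = (4807/35)/3 = (4807*(1/35))/3 = (1/3)*(4807/35) = 4807/105 ≈ 45.781)
T - (-13*(23 - 10) + L) = 4807/105 - (-13*(23 - 10) + 703) = 4807/105 - (-13*13 + 703) = 4807/105 - (-169 + 703) = 4807/105 - 1*534 = 4807/105 - 534 = -51263/105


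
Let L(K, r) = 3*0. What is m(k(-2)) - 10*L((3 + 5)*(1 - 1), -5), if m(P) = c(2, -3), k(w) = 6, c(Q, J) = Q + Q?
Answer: 4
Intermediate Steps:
c(Q, J) = 2*Q
m(P) = 4 (m(P) = 2*2 = 4)
L(K, r) = 0
m(k(-2)) - 10*L((3 + 5)*(1 - 1), -5) = 4 - 10*0 = 4 + 0 = 4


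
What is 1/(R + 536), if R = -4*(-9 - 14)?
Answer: 1/628 ≈ 0.0015924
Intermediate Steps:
R = 92 (R = -4*(-23) = 92)
1/(R + 536) = 1/(92 + 536) = 1/628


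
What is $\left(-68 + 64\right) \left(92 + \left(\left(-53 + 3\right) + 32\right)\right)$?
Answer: $-296$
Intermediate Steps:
$\left(-68 + 64\right) \left(92 + \left(\left(-53 + 3\right) + 32\right)\right) = - 4 \left(92 + \left(-50 + 32\right)\right) = - 4 \left(92 - 18\right) = \left(-4\right) 74 = -296$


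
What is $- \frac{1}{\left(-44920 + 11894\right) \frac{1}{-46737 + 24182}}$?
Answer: $- \frac{22555}{33026} \approx -0.68295$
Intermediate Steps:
$- \frac{1}{\left(-44920 + 11894\right) \frac{1}{-46737 + 24182}} = - \frac{1}{\left(-33026\right) \frac{1}{-22555}} = - \frac{1}{\left(-33026\right) \left(- \frac{1}{22555}\right)} = - \frac{1}{\frac{33026}{22555}} = \left(-1\right) \frac{22555}{33026} = - \frac{22555}{33026}$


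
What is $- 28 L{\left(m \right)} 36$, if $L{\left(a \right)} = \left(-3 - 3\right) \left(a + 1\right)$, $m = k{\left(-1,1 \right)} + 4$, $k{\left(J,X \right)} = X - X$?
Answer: $30240$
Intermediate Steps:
$k{\left(J,X \right)} = 0$
$m = 4$ ($m = 0 + 4 = 4$)
$L{\left(a \right)} = -6 - 6 a$ ($L{\left(a \right)} = - 6 \left(1 + a\right) = -6 - 6 a$)
$- 28 L{\left(m \right)} 36 = - 28 \left(-6 - 24\right) 36 = \left(-28\right) \left(-30\right) 36 = 840 \cdot 36 = 30240$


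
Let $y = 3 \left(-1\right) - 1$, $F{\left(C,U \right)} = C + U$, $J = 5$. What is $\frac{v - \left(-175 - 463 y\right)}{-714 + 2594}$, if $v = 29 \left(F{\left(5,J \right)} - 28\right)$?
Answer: $- \frac{2199}{1880} \approx -1.1697$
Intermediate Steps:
$y = -4$ ($y = -3 - 1 = -4$)
$v = -522$ ($v = 29 \left(\left(5 + 5\right) - 28\right) = 29 \left(10 - 28\right) = 29 \left(-18\right) = -522$)
$\frac{v - \left(-175 - 463 y\right)}{-714 + 2594} = \frac{-522 + \left(175 - \left(-463\right) \left(-4\right)\right)}{-714 + 2594} = \frac{-522 + \left(175 - 1852\right)}{1880} = \left(-522 + \left(175 - 1852\right)\right) \frac{1}{1880} = \left(-522 - 1677\right) \frac{1}{1880} = \left(-2199\right) \frac{1}{1880} = - \frac{2199}{1880}$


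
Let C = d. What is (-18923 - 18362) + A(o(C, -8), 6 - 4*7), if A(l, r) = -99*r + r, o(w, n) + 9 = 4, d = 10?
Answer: -35129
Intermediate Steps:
C = 10
o(w, n) = -5 (o(w, n) = -9 + 4 = -5)
A(l, r) = -98*r
(-18923 - 18362) + A(o(C, -8), 6 - 4*7) = (-18923 - 18362) - 98*(6 - 4*7) = -37285 - 98*(6 - 28) = -37285 - 98*(-22) = -37285 + 2156 = -35129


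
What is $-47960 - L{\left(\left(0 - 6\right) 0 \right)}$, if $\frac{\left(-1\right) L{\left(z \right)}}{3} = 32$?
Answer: $-47864$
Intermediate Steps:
$L{\left(z \right)} = -96$ ($L{\left(z \right)} = \left(-3\right) 32 = -96$)
$-47960 - L{\left(\left(0 - 6\right) 0 \right)} = -47960 - -96 = -47960 + 96 = -47864$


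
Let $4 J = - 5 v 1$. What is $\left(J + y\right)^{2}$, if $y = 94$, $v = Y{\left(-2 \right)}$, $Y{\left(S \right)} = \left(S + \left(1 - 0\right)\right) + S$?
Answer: $\frac{152881}{16} \approx 9555.1$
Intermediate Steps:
$Y{\left(S \right)} = 1 + 2 S$ ($Y{\left(S \right)} = \left(S + \left(1 + 0\right)\right) + S = \left(S + 1\right) + S = \left(1 + S\right) + S = 1 + 2 S$)
$v = -3$ ($v = 1 + 2 \left(-2\right) = 1 - 4 = -3$)
$J = \frac{15}{4}$ ($J = \frac{\left(-5\right) \left(-3\right) 1}{4} = \frac{15 \cdot 1}{4} = \frac{1}{4} \cdot 15 = \frac{15}{4} \approx 3.75$)
$\left(J + y\right)^{2} = \left(\frac{15}{4} + 94\right)^{2} = \left(\frac{391}{4}\right)^{2} = \frac{152881}{16}$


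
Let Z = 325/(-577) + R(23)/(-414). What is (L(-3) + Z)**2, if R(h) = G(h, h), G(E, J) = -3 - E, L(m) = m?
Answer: 174800084281/14265674721 ≈ 12.253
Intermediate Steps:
R(h) = -3 - h
Z = -59774/119439 (Z = 325/(-577) + (-3 - 1*23)/(-414) = 325*(-1/577) + (-3 - 23)*(-1/414) = -325/577 - 26*(-1/414) = -325/577 + 13/207 = -59774/119439 ≈ -0.50046)
(L(-3) + Z)**2 = (-3 - 59774/119439)**2 = (-418091/119439)**2 = 174800084281/14265674721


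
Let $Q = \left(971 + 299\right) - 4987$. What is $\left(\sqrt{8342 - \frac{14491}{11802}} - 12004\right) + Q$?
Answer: $-15721 + \frac{\sqrt{1161762832986}}{11802} \approx -15630.0$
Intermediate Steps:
$Q = -3717$ ($Q = 1270 - 4987 = -3717$)
$\left(\sqrt{8342 - \frac{14491}{11802}} - 12004\right) + Q = \left(\sqrt{8342 - \frac{14491}{11802}} - 12004\right) - 3717 = \left(\sqrt{\frac{98437793}{11802}} - 12004\right) - 3717 = \left(\frac{\sqrt{1161762832986}}{11802} - 12004\right) - 3717 = \left(-12004 + \frac{\sqrt{1161762832986}}{11802}\right) - 3717 = -15721 + \frac{\sqrt{1161762832986}}{11802}$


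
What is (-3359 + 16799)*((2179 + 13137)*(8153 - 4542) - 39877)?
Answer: 742777714560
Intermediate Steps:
(-3359 + 16799)*((2179 + 13137)*(8153 - 4542) - 39877) = 13440*(15316*3611 - 39877) = 13440*(55306076 - 39877) = 13440*55266199 = 742777714560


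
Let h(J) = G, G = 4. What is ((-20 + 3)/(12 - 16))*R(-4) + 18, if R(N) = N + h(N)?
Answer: 18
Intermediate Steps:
h(J) = 4
R(N) = 4 + N (R(N) = N + 4 = 4 + N)
((-20 + 3)/(12 - 16))*R(-4) + 18 = ((-20 + 3)/(12 - 16))*(4 - 4) + 18 = -17/(-4)*0 + 18 = -17*(-¼)*0 + 18 = (17/4)*0 + 18 = 0 + 18 = 18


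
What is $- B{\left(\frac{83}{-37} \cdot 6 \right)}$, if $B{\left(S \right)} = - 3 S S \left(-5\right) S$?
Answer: $\frac{1852589880}{50653} \approx 36574.0$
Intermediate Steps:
$B{\left(S \right)} = 15 S^{3}$ ($B{\left(S \right)} = - 3 S^{2} \left(-5\right) S = 15 S^{2} S = 15 S^{3}$)
$- B{\left(\frac{83}{-37} \cdot 6 \right)} = - 15 \left(\frac{83}{-37} \cdot 6\right)^{3} = - 15 \left(83 \left(- \frac{1}{37}\right) 6\right)^{3} = - 15 \left(\left(- \frac{83}{37}\right) 6\right)^{3} = - 15 \left(- \frac{498}{37}\right)^{3} = - \frac{15 \left(-123505992\right)}{50653} = \left(-1\right) \left(- \frac{1852589880}{50653}\right) = \frac{1852589880}{50653}$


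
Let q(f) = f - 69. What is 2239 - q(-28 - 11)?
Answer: 2347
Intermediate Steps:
q(f) = -69 + f
2239 - q(-28 - 11) = 2239 - (-69 + (-28 - 11)) = 2239 - (-69 - 39) = 2239 - 1*(-108) = 2239 + 108 = 2347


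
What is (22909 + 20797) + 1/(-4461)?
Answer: 194972465/4461 ≈ 43706.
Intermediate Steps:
(22909 + 20797) + 1/(-4461) = 43706 - 1/4461 = 194972465/4461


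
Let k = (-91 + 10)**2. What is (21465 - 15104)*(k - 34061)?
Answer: -174927500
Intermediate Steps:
k = 6561 (k = (-81)**2 = 6561)
(21465 - 15104)*(k - 34061) = (21465 - 15104)*(6561 - 34061) = 6361*(-27500) = -174927500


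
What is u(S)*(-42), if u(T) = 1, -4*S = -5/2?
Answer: -42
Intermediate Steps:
S = 5/8 (S = -(-5)/(4*2) = -¼*(-5/2) = 5/8 ≈ 0.62500)
u(S)*(-42) = 1*(-42) = -42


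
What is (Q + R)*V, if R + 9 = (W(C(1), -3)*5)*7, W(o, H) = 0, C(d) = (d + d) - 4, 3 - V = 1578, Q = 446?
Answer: -688275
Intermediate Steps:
V = -1575 (V = 3 - 1*1578 = 3 - 1578 = -1575)
C(d) = -4 + 2*d (C(d) = 2*d - 4 = -4 + 2*d)
R = -9 (R = -9 + (0*5)*7 = -9 + 0*7 = -9 + 0 = -9)
(Q + R)*V = (446 - 9)*(-1575) = 437*(-1575) = -688275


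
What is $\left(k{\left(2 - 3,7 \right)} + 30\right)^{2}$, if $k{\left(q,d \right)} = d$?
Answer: $1369$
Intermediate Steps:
$\left(k{\left(2 - 3,7 \right)} + 30\right)^{2} = \left(7 + 30\right)^{2} = 37^{2} = 1369$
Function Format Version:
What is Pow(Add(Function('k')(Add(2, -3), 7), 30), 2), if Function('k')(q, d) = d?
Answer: 1369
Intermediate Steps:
Pow(Add(Function('k')(Add(2, -3), 7), 30), 2) = Pow(Add(7, 30), 2) = Pow(37, 2) = 1369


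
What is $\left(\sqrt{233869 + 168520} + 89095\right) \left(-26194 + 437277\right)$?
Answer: $36625439885 + 5344079 \sqrt{2381} \approx 3.6886 \cdot 10^{10}$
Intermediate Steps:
$\left(\sqrt{233869 + 168520} + 89095\right) \left(-26194 + 437277\right) = \left(\sqrt{402389} + 89095\right) 411083 = \left(13 \sqrt{2381} + 89095\right) 411083 = \left(89095 + 13 \sqrt{2381}\right) 411083 = 36625439885 + 5344079 \sqrt{2381}$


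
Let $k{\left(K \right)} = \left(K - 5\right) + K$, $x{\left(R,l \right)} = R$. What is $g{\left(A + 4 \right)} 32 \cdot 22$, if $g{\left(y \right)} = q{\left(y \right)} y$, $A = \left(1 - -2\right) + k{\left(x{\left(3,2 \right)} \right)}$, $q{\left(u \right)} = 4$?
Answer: $22528$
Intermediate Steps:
$k{\left(K \right)} = -5 + 2 K$ ($k{\left(K \right)} = \left(-5 + K\right) + K = -5 + 2 K$)
$A = 4$ ($A = \left(1 - -2\right) + \left(-5 + 2 \cdot 3\right) = \left(1 + 2\right) + \left(-5 + 6\right) = 3 + 1 = 4$)
$g{\left(y \right)} = 4 y$
$g{\left(A + 4 \right)} 32 \cdot 22 = 4 \left(4 + 4\right) 32 \cdot 22 = 4 \cdot 8 \cdot 32 \cdot 22 = 32 \cdot 32 \cdot 22 = 1024 \cdot 22 = 22528$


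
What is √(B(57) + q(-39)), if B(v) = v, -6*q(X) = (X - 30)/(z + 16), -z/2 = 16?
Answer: √3602/8 ≈ 7.5021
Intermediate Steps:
z = -32 (z = -2*16 = -32)
q(X) = -5/16 + X/96 (q(X) = -(X - 30)/(6*(-32 + 16)) = -(-30 + X)/(6*(-16)) = -(-30 + X)*(-1)/(6*16) = -(15/8 - X/16)/6 = -5/16 + X/96)
√(B(57) + q(-39)) = √(57 + (-5/16 + (1/96)*(-39))) = √(57 + (-5/16 - 13/32)) = √(57 - 23/32) = √(1801/32) = √3602/8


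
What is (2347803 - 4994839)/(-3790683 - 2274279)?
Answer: 1323518/3032481 ≈ 0.43645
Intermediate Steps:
(2347803 - 4994839)/(-3790683 - 2274279) = -2647036/(-6064962) = -2647036*(-1/6064962) = 1323518/3032481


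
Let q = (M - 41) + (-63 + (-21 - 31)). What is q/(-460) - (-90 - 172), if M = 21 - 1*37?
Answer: 30173/115 ≈ 262.37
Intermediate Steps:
M = -16 (M = 21 - 37 = -16)
q = -172 (q = (-16 - 41) + (-63 + (-21 - 31)) = -57 + (-63 - 52) = -57 - 115 = -172)
q/(-460) - (-90 - 172) = -172/(-460) - (-90 - 172) = -172*(-1/460) - 1*(-262) = 43/115 + 262 = 30173/115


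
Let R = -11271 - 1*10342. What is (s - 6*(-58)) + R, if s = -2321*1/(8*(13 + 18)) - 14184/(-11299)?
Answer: -59610469627/2802152 ≈ -21273.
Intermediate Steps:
R = -21613 (R = -11271 - 10342 = -21613)
s = -22707347/2802152 (s = -2321/(8*31) - 14184*(-1/11299) = -2321/248 + 14184/11299 = -22707347/2802152 ≈ -8.1035)
(s - 6*(-58)) + R = (-22707347/2802152 - 6*(-58)) - 21613 = (-22707347/2802152 + 348) - 21613 = 952441549/2802152 - 21613 = -59610469627/2802152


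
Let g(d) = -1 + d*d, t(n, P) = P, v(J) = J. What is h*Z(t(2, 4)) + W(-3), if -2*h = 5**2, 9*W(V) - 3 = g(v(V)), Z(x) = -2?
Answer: 236/9 ≈ 26.222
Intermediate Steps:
g(d) = -1 + d**2
W(V) = 2/9 + V**2/9 (W(V) = 1/3 + (-1 + V**2)/9 = 1/3 + (-1/9 + V**2/9) = 2/9 + V**2/9)
h = -25/2 (h = -1/2*5**2 = -1/2*25 = -25/2 ≈ -12.500)
h*Z(t(2, 4)) + W(-3) = -25/2*(-2) + (2/9 + (1/9)*(-3)**2) = 25 + (2/9 + (1/9)*9) = 25 + (2/9 + 1) = 25 + 11/9 = 236/9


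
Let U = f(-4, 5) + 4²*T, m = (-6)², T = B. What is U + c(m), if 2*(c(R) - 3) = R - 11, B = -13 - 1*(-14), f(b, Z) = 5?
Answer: 73/2 ≈ 36.500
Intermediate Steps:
B = 1 (B = -13 + 14 = 1)
T = 1
m = 36
c(R) = -5/2 + R/2 (c(R) = 3 + (R - 11)/2 = 3 + (-11 + R)/2 = 3 + (-11/2 + R/2) = -5/2 + R/2)
U = 21 (U = 5 + 4²*1 = 5 + 16*1 = 5 + 16 = 21)
U + c(m) = 21 + (-5/2 + (½)*36) = 21 + (-5/2 + 18) = 21 + 31/2 = 73/2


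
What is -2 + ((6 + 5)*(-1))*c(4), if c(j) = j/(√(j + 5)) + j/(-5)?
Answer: -118/15 ≈ -7.8667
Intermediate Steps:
c(j) = -j/5 + j/√(5 + j) (c(j) = j/(√(5 + j)) + j*(-⅕) = j/√(5 + j) - j/5 = -j/5 + j/√(5 + j))
-2 + ((6 + 5)*(-1))*c(4) = -2 + ((6 + 5)*(-1))*(-⅕*4 + 4/√(5 + 4)) = -2 + (11*(-1))*(-⅘ + 4/√9) = -2 - 11*(-⅘ + 4*(⅓)) = -2 - 11*(-⅘ + 4/3) = -2 - 11*8/15 = -2 - 88/15 = -118/15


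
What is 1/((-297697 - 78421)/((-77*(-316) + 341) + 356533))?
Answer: -190603/188059 ≈ -1.0135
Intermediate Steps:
1/((-297697 - 78421)/((-77*(-316) + 341) + 356533)) = 1/(-376118/((24332 + 341) + 356533)) = 1/(-376118/(24673 + 356533)) = 1/(-376118/381206) = 1/(-376118*1/381206) = 1/(-188059/190603) = -190603/188059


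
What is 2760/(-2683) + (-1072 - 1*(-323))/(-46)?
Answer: 1882607/123418 ≈ 15.254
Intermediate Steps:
2760/(-2683) + (-1072 - 1*(-323))/(-46) = 2760*(-1/2683) + (-1072 + 323)*(-1/46) = -2760/2683 - 749*(-1/46) = -2760/2683 + 749/46 = 1882607/123418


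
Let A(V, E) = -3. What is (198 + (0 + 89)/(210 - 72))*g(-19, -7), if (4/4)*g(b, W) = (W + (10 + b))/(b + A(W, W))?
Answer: 109652/759 ≈ 144.47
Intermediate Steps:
g(b, W) = (10 + W + b)/(-3 + b) (g(b, W) = (W + (10 + b))/(b - 3) = (10 + W + b)/(-3 + b))
(198 + (0 + 89)/(210 - 72))*g(-19, -7) = (198 + (0 + 89)/(210 - 72))*((10 - 7 - 19)/(-3 - 19)) = (198 + 89/138)*(-16/(-22)) = (198 + 89*(1/138))*(-1/22*(-16)) = (198 + 89/138)*(8/11) = (27413/138)*(8/11) = 109652/759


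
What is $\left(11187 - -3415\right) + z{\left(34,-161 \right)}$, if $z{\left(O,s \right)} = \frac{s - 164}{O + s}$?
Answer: $\frac{1854779}{127} \approx 14605.0$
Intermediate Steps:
$z{\left(O,s \right)} = \frac{-164 + s}{O + s}$
$\left(11187 - -3415\right) + z{\left(34,-161 \right)} = \left(11187 - -3415\right) + \frac{-164 - 161}{34 - 161} = \left(11187 + 3415\right) + \frac{1}{-127} \left(-325\right) = 14602 - - \frac{325}{127} = 14602 + \frac{325}{127} = \frac{1854779}{127}$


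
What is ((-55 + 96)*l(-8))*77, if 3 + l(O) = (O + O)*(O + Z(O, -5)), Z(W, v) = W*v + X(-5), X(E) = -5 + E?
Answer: -1120735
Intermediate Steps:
Z(W, v) = -10 + W*v (Z(W, v) = W*v + (-5 - 5) = W*v - 10 = -10 + W*v)
l(O) = -3 + 2*O*(-10 - 4*O) (l(O) = -3 + (O + O)*(O + (-10 + O*(-5))) = -3 + (2*O)*(O + (-10 - 5*O)) = -3 + (2*O)*(-10 - 4*O) = -3 + 2*O*(-10 - 4*O))
((-55 + 96)*l(-8))*77 = ((-55 + 96)*(-3 - 20*(-8) - 8*(-8)²))*77 = (41*(-3 + 160 - 8*64))*77 = (41*(-3 + 160 - 512))*77 = (41*(-355))*77 = -14555*77 = -1120735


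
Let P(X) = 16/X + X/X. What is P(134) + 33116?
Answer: 2218847/67 ≈ 33117.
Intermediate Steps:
P(X) = 1 + 16/X (P(X) = 16/X + 1 = 1 + 16/X)
P(134) + 33116 = (16 + 134)/134 + 33116 = (1/134)*150 + 33116 = 75/67 + 33116 = 2218847/67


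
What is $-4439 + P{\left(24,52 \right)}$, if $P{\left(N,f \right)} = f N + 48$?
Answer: $-3143$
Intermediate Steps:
$P{\left(N,f \right)} = 48 + N f$ ($P{\left(N,f \right)} = N f + 48 = 48 + N f$)
$-4439 + P{\left(24,52 \right)} = -4439 + \left(48 + 24 \cdot 52\right) = -4439 + \left(48 + 1248\right) = -4439 + 1296 = -3143$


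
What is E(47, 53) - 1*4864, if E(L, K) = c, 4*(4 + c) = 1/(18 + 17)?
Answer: -681519/140 ≈ -4868.0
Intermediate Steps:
c = -559/140 (c = -4 + 1/(4*(18 + 17)) = -4 + (¼)/35 = -4 + (¼)*(1/35) = -4 + 1/140 = -559/140 ≈ -3.9929)
E(L, K) = -559/140
E(47, 53) - 1*4864 = -559/140 - 1*4864 = -559/140 - 4864 = -681519/140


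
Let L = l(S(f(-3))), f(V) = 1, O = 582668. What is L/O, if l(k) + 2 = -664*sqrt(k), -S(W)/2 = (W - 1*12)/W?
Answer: -1/291334 - 166*sqrt(22)/145667 ≈ -0.0053486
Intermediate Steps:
S(W) = -2*(-12 + W)/W (S(W) = -2*(W - 1*12)/W = -2*(W - 12)/W = -2*(-12 + W)/W)
l(k) = -2 - 664*sqrt(k)
L = -2 - 664*sqrt(22) (L = -2 - 664*sqrt(-2 + 24/1) = -2 - 664*sqrt(-2 + 24*1) = -2 - 664*sqrt(-2 + 24) = -2 - 664*sqrt(22) ≈ -3116.4)
L/O = (-2 - 664*sqrt(22))/582668 = (-2 - 664*sqrt(22))*(1/582668) = -1/291334 - 166*sqrt(22)/145667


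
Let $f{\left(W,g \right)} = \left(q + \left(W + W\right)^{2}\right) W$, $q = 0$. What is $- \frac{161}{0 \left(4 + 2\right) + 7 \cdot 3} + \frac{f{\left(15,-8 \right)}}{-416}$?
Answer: $- \frac{12517}{312} \approx -40.119$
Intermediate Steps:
$f{\left(W,g \right)} = 4 W^{3}$ ($f{\left(W,g \right)} = \left(0 + \left(W + W\right)^{2}\right) W = \left(0 + \left(2 W\right)^{2}\right) W = \left(0 + 4 W^{2}\right) W = 4 W^{2} W = 4 W^{3}$)
$- \frac{161}{0 \left(4 + 2\right) + 7 \cdot 3} + \frac{f{\left(15,-8 \right)}}{-416} = - \frac{161}{0 \left(4 + 2\right) + 7 \cdot 3} + \frac{4 \cdot 15^{3}}{-416} = - \frac{161}{0 \cdot 6 + 21} + 4 \cdot 3375 \left(- \frac{1}{416}\right) = - \frac{161}{0 + 21} + 13500 \left(- \frac{1}{416}\right) = - \frac{161}{21} - \frac{3375}{104} = \left(-161\right) \frac{1}{21} - \frac{3375}{104} = - \frac{23}{3} - \frac{3375}{104} = - \frac{12517}{312}$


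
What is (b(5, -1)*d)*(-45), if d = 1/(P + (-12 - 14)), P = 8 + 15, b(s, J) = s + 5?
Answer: 150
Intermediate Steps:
b(s, J) = 5 + s
P = 23
d = -1/3 (d = 1/(23 + (-12 - 14)) = 1/(23 - 26) = 1/(-3) = -1/3 ≈ -0.33333)
(b(5, -1)*d)*(-45) = ((5 + 5)*(-1/3))*(-45) = (10*(-1/3))*(-45) = -10/3*(-45) = 150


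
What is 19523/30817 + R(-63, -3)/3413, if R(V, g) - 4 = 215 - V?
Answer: 75322393/105178421 ≈ 0.71614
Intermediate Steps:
R(V, g) = 219 - V (R(V, g) = 4 + (215 - V) = 219 - V)
19523/30817 + R(-63, -3)/3413 = 19523/30817 + (219 - 1*(-63))/3413 = 19523*(1/30817) + (219 + 63)*(1/3413) = 19523/30817 + 282*(1/3413) = 19523/30817 + 282/3413 = 75322393/105178421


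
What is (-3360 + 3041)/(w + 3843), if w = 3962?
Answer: -319/7805 ≈ -0.040871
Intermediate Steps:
(-3360 + 3041)/(w + 3843) = (-3360 + 3041)/(3962 + 3843) = -319/7805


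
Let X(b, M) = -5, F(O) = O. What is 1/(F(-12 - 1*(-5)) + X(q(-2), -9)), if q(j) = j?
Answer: -1/12 ≈ -0.083333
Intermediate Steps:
1/(F(-12 - 1*(-5)) + X(q(-2), -9)) = 1/((-12 - 1*(-5)) - 5) = 1/((-12 + 5) - 5) = 1/(-7 - 5) = 1/(-12) = -1/12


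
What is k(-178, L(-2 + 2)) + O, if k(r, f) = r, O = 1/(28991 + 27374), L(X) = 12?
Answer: -10032969/56365 ≈ -178.00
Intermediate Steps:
O = 1/56365 ≈ 1.7742e-5
k(-178, L(-2 + 2)) + O = -178 + 1/56365 = -10032969/56365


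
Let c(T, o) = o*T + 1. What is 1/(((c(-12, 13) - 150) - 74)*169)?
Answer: -1/64051 ≈ -1.5613e-5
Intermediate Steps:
c(T, o) = 1 + T*o (c(T, o) = T*o + 1 = 1 + T*o)
1/(((c(-12, 13) - 150) - 74)*169) = 1/((((1 - 12*13) - 150) - 74)*169) = 1/((((1 - 156) - 150) - 74)*169) = 1/(((-155 - 150) - 74)*169) = 1/((-305 - 74)*169) = 1/(-379*169) = 1/(-64051) = -1/64051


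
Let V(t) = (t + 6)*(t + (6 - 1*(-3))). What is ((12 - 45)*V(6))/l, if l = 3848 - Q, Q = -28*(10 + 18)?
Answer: -495/386 ≈ -1.2824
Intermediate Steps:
Q = -784 (Q = -28*28 = -784)
V(t) = (6 + t)*(9 + t) (V(t) = (6 + t)*(t + (6 + 3)) = (6 + t)*(t + 9) = (6 + t)*(9 + t))
l = 4632 (l = 3848 - 1*(-784) = 3848 + 784 = 4632)
((12 - 45)*V(6))/l = ((12 - 45)*(54 + 6² + 15*6))/4632 = -33*(54 + 36 + 90)*(1/4632) = -33*180*(1/4632) = -5940*1/4632 = -495/386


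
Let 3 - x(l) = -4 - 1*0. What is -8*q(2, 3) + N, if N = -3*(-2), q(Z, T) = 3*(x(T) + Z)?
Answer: -210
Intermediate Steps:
x(l) = 7 (x(l) = 3 - (-4 - 1*0) = 3 - (-4 + 0) = 3 - 1*(-4) = 3 + 4 = 7)
q(Z, T) = 21 + 3*Z (q(Z, T) = 3*(7 + Z) = 21 + 3*Z)
N = 6
-8*q(2, 3) + N = -8*(21 + 3*2) + 6 = -8*(21 + 6) + 6 = -8*27 + 6 = -216 + 6 = -210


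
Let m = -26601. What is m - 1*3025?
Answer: -29626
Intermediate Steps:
m - 1*3025 = -26601 - 1*3025 = -26601 - 3025 = -29626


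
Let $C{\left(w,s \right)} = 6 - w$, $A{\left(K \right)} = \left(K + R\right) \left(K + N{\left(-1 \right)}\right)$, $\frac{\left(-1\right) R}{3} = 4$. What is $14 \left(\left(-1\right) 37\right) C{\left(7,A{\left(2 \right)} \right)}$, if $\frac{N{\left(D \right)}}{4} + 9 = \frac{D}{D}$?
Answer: $518$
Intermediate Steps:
$R = -12$ ($R = \left(-3\right) 4 = -12$)
$N{\left(D \right)} = -32$ ($N{\left(D \right)} = -36 + 4 \frac{D}{D} = -36 + 4 \cdot 1 = -36 + 4 = -32$)
$A{\left(K \right)} = \left(-32 + K\right) \left(-12 + K\right)$ ($A{\left(K \right)} = \left(K - 12\right) \left(K - 32\right) = \left(-12 + K\right) \left(-32 + K\right) = \left(-32 + K\right) \left(-12 + K\right)$)
$14 \left(\left(-1\right) 37\right) C{\left(7,A{\left(2 \right)} \right)} = 14 \left(\left(-1\right) 37\right) \left(6 - 7\right) = 14 \left(-37\right) \left(6 - 7\right) = \left(-518\right) \left(-1\right) = 518$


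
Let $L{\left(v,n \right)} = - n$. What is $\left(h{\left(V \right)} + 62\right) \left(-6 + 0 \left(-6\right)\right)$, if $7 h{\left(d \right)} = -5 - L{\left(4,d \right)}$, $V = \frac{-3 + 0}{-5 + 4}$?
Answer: $- \frac{2592}{7} \approx -370.29$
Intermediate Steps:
$V = 3$ ($V = - \frac{3}{-1} = \left(-3\right) \left(-1\right) = 3$)
$h{\left(d \right)} = - \frac{5}{7} + \frac{d}{7}$ ($h{\left(d \right)} = \frac{-5 - - d}{7} = \frac{-5 + d}{7} = - \frac{5}{7} + \frac{d}{7}$)
$\left(h{\left(V \right)} + 62\right) \left(-6 + 0 \left(-6\right)\right) = \left(\left(- \frac{5}{7} + \frac{1}{7} \cdot 3\right) + 62\right) \left(-6 + 0 \left(-6\right)\right) = \left(\left(- \frac{5}{7} + \frac{3}{7}\right) + 62\right) \left(-6 + 0\right) = \left(- \frac{2}{7} + 62\right) \left(-6\right) = \frac{432}{7} \left(-6\right) = - \frac{2592}{7}$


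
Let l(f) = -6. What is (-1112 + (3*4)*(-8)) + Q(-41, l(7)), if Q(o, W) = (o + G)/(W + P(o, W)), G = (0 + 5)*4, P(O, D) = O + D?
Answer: -64003/53 ≈ -1207.6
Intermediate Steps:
P(O, D) = D + O
G = 20 (G = 5*4 = 20)
Q(o, W) = (20 + o)/(o + 2*W) (Q(o, W) = (o + 20)/(W + (W + o)) = (20 + o)/(o + 2*W))
(-1112 + (3*4)*(-8)) + Q(-41, l(7)) = (-1112 + (3*4)*(-8)) + (20 - 41)/(-41 + 2*(-6)) = (-1112 + 12*(-8)) - 21/(-41 - 12) = (-1112 - 96) - 21/(-53) = -1208 - 1/53*(-21) = -1208 + 21/53 = -64003/53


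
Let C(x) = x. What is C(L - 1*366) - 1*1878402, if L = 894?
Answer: -1877874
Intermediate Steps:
C(L - 1*366) - 1*1878402 = (894 - 1*366) - 1*1878402 = (894 - 366) - 1878402 = 528 - 1878402 = -1877874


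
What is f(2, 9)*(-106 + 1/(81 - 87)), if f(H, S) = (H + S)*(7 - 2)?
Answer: -35035/6 ≈ -5839.2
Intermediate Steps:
f(H, S) = 5*H + 5*S (f(H, S) = (H + S)*5 = 5*H + 5*S)
f(2, 9)*(-106 + 1/(81 - 87)) = (5*2 + 5*9)*(-106 + 1/(81 - 87)) = (10 + 45)*(-106 + 1/(-6)) = 55*(-106 - 1/6) = 55*(-637/6) = -35035/6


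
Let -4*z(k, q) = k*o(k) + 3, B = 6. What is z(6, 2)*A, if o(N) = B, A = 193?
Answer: -7527/4 ≈ -1881.8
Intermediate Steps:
o(N) = 6
z(k, q) = -¾ - 3*k/2 (z(k, q) = -(k*6 + 3)/4 = -(6*k + 3)/4 = -(3 + 6*k)/4 = -¾ - 3*k/2)
z(6, 2)*A = (-¾ - 3/2*6)*193 = (-¾ - 9)*193 = -39/4*193 = -7527/4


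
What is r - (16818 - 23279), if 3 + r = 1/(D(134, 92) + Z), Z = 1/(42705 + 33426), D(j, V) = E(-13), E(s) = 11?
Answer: 5408276567/837442 ≈ 6458.1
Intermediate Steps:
D(j, V) = 11
Z = 1/76131 ≈ 1.3135e-5
r = -2436195/837442 (r = -3 + 1/(11 + 1/76131) = -3 + 1/(837442/76131) = -3 + 76131/837442 = -2436195/837442 ≈ -2.9091)
r - (16818 - 23279) = -2436195/837442 - (16818 - 23279) = -2436195/837442 - 1*(-6461) = -2436195/837442 + 6461 = 5408276567/837442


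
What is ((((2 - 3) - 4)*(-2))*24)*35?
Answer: 8400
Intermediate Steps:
((((2 - 3) - 4)*(-2))*24)*35 = (((-1 - 4)*(-2))*24)*35 = (-5*(-2)*24)*35 = (10*24)*35 = 240*35 = 8400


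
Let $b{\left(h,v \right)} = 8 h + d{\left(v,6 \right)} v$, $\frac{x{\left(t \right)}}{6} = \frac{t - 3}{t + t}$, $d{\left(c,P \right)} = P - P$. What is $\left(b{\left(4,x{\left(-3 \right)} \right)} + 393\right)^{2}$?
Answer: $180625$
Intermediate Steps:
$d{\left(c,P \right)} = 0$
$x{\left(t \right)} = \frac{3 \left(-3 + t\right)}{t}$ ($x{\left(t \right)} = 6 \frac{t - 3}{t + t} = 6 \frac{-3 + t}{2 t} = \frac{3 \left(-3 + t\right)}{t}$)
$b{\left(h,v \right)} = 8 h$ ($b{\left(h,v \right)} = 8 h + 0 v = 8 h + 0 = 8 h$)
$\left(b{\left(4,x{\left(-3 \right)} \right)} + 393\right)^{2} = \left(8 \cdot 4 + 393\right)^{2} = \left(32 + 393\right)^{2} = 425^{2} = 180625$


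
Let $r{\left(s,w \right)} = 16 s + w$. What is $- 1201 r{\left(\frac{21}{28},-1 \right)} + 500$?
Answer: $-12711$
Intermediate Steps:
$r{\left(s,w \right)} = w + 16 s$
$- 1201 r{\left(\frac{21}{28},-1 \right)} + 500 = - 1201 \left(-1 + 16 \cdot \frac{21}{28}\right) + 500 = - 1201 \left(-1 + 16 \cdot 21 \cdot \frac{1}{28}\right) + 500 = - 1201 \left(-1 + 16 \cdot \frac{3}{4}\right) + 500 = - 1201 \left(-1 + 12\right) + 500 = \left(-1201\right) 11 + 500 = -13211 + 500 = -12711$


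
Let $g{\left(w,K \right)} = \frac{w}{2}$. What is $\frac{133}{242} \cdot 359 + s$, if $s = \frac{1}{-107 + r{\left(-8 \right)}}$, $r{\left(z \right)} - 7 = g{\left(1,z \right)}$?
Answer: $\frac{9501169}{48158} \approx 197.29$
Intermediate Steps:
$g{\left(w,K \right)} = \frac{w}{2}$ ($g{\left(w,K \right)} = w \frac{1}{2} = \frac{w}{2}$)
$r{\left(z \right)} = \frac{15}{2}$ ($r{\left(z \right)} = 7 + \frac{1}{2} \cdot 1 = 7 + \frac{1}{2} = \frac{15}{2}$)
$s = - \frac{2}{199}$ ($s = \frac{1}{-107 + \frac{15}{2}} = \frac{1}{- \frac{199}{2}} = - \frac{2}{199} \approx -0.01005$)
$\frac{133}{242} \cdot 359 + s = \frac{133}{242} \cdot 359 - \frac{2}{199} = \frac{47747}{242} - \frac{2}{199} = \frac{9501169}{48158}$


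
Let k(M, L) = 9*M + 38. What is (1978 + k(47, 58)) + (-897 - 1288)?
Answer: 254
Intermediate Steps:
k(M, L) = 38 + 9*M
(1978 + k(47, 58)) + (-897 - 1288) = (1978 + (38 + 9*47)) + (-897 - 1288) = (1978 + (38 + 423)) - 2185 = (1978 + 461) - 2185 = 2439 - 2185 = 254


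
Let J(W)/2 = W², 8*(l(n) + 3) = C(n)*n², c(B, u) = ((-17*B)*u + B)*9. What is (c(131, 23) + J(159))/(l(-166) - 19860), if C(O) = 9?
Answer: -90944/2475 ≈ -36.745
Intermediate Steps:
c(B, u) = 9*B - 153*B*u (c(B, u) = (-17*B*u + B)*9 = (B - 17*B*u)*9 = 9*B - 153*B*u)
l(n) = -3 + 9*n²/8 (l(n) = -3 + (9*n²)/8 = -3 + 9*n²/8)
J(W) = 2*W²
(c(131, 23) + J(159))/(l(-166) - 19860) = (9*131*(1 - 17*23) + 2*159²)/((-3 + (9/8)*(-166)²) - 19860) = (9*131*(1 - 391) + 2*25281)/((-3 + (9/8)*27556) - 19860) = (9*131*(-390) + 50562)/((-3 + 62001/2) - 19860) = (-459810 + 50562)/(61995/2 - 19860) = -409248/22275/2 = -409248*2/22275 = -90944/2475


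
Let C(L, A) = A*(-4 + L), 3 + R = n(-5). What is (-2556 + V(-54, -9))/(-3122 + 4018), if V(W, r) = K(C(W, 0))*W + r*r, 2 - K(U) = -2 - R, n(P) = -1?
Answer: -2475/896 ≈ -2.7623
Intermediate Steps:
R = -4 (R = -3 - 1 = -4)
K(U) = 0 (K(U) = 2 - (-2 - 1*(-4)) = 2 - (-2 + 4) = 2 - 1*2 = 2 - 2 = 0)
V(W, r) = r² (V(W, r) = 0*W + r*r = 0 + r² = r²)
(-2556 + V(-54, -9))/(-3122 + 4018) = (-2556 + (-9)²)/(-3122 + 4018) = (-2556 + 81)/896 = -2475*1/896 = -2475/896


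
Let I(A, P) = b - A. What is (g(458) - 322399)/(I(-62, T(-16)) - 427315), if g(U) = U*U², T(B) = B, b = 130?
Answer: -95749513/427123 ≈ -224.17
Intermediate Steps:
I(A, P) = 130 - A
g(U) = U³
(g(458) - 322399)/(I(-62, T(-16)) - 427315) = (458³ - 322399)/((130 - 1*(-62)) - 427315) = (96071912 - 322399)/((130 + 62) - 427315) = 95749513/(192 - 427315) = 95749513/(-427123) = 95749513*(-1/427123) = -95749513/427123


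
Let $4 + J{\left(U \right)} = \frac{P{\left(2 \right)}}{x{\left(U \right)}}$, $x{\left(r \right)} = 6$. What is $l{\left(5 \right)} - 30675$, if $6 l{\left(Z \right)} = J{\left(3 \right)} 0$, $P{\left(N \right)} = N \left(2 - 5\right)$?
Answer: $-30675$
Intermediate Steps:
$P{\left(N \right)} = - 3 N$ ($P{\left(N \right)} = N \left(-3\right) = - 3 N$)
$J{\left(U \right)} = -5$ ($J{\left(U \right)} = -4 + \frac{\left(-3\right) 2}{6} = -4 - 1 = -5$)
$l{\left(Z \right)} = 0$ ($l{\left(Z \right)} = \frac{\left(-5\right) 0}{6} = \frac{1}{6} \cdot 0 = 0$)
$l{\left(5 \right)} - 30675 = 0 - 30675 = -30675$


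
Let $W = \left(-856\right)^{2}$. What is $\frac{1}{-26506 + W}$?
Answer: $\frac{1}{706230} \approx 1.416 \cdot 10^{-6}$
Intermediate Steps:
$W = 732736$
$\frac{1}{-26506 + W} = \frac{1}{-26506 + 732736} = \frac{1}{706230}$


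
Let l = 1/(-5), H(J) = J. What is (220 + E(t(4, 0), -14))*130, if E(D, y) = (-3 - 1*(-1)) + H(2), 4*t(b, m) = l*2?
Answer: 28600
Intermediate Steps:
l = -⅕ (l = 1*(-⅕) = -⅕ ≈ -0.20000)
t(b, m) = -⅒ (t(b, m) = (-⅕*2)/4 = (¼)*(-⅖) = -⅒)
E(D, y) = 0 (E(D, y) = (-3 - 1*(-1)) + 2 = (-3 + 1) + 2 = -2 + 2 = 0)
(220 + E(t(4, 0), -14))*130 = (220 + 0)*130 = 220*130 = 28600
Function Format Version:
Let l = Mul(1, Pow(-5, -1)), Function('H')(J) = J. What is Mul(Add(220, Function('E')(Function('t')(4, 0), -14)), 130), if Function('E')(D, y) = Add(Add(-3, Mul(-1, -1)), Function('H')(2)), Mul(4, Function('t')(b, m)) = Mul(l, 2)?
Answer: 28600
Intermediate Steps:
l = Rational(-1, 5) (l = Mul(1, Rational(-1, 5)) = Rational(-1, 5) ≈ -0.20000)
Function('t')(b, m) = Rational(-1, 10) (Function('t')(b, m) = Mul(Rational(1, 4), Mul(Rational(-1, 5), 2)) = Mul(Rational(1, 4), Rational(-2, 5)) = Rational(-1, 10))
Function('E')(D, y) = 0 (Function('E')(D, y) = Add(Add(-3, Mul(-1, -1)), 2) = Add(Add(-3, 1), 2) = Add(-2, 2) = 0)
Mul(Add(220, Function('E')(Function('t')(4, 0), -14)), 130) = Mul(Add(220, 0), 130) = Mul(220, 130) = 28600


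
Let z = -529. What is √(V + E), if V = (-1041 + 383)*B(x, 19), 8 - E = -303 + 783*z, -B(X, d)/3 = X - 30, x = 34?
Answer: √422414 ≈ 649.93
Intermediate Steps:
B(X, d) = 90 - 3*X (B(X, d) = -3*(X - 30) = -3*(-30 + X) = 90 - 3*X)
E = 414518 (E = 8 - (-303 + 783*(-529)) = 8 - (-303 - 414207) = 8 - 1*(-414510) = 8 + 414510 = 414518)
V = 7896 (V = (-1041 + 383)*(90 - 3*34) = -658*(90 - 102) = -658*(-12) = 7896)
√(V + E) = √(7896 + 414518) = √422414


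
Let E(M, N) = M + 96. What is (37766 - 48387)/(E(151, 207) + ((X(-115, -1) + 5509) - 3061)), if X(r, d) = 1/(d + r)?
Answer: -1232036/312619 ≈ -3.9410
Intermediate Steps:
E(M, N) = 96 + M
(37766 - 48387)/(E(151, 207) + ((X(-115, -1) + 5509) - 3061)) = (37766 - 48387)/((96 + 151) + ((1/(-1 - 115) + 5509) - 3061)) = -10621/(247 + ((1/(-116) + 5509) - 3061)) = -10621/(247 + ((-1/116 + 5509) - 3061)) = -10621/(247 + (639043/116 - 3061)) = -10621/(247 + 283967/116) = -10621/312619/116 = -10621*116/312619 = -1232036/312619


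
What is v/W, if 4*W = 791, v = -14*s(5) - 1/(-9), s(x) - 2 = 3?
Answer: -2516/7119 ≈ -0.35342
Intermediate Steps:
s(x) = 5 (s(x) = 2 + 3 = 5)
v = -629/9 (v = -14*5 - 1/(-9) = -70 - 1*(-⅑) = -70 + ⅑ = -629/9 ≈ -69.889)
W = 791/4 (W = (¼)*791 = 791/4 ≈ 197.75)
v/W = -629/(9*791/4) = -629/9*4/791 = -2516/7119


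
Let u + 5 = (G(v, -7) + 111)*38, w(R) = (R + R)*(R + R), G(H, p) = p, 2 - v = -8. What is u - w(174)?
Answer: -117157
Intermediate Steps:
v = 10 (v = 2 - 1*(-8) = 2 + 8 = 10)
w(R) = 4*R**2 (w(R) = (2*R)*(2*R) = 4*R**2)
u = 3947 (u = -5 + (-7 + 111)*38 = -5 + 104*38 = -5 + 3952 = 3947)
u - w(174) = 3947 - 4*174**2 = 3947 - 4*30276 = 3947 - 1*121104 = 3947 - 121104 = -117157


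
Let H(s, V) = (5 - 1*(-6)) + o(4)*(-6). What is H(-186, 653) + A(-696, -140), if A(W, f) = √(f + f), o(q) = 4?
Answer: -13 + 2*I*√70 ≈ -13.0 + 16.733*I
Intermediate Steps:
H(s, V) = -13 (H(s, V) = (5 - 1*(-6)) + 4*(-6) = (5 + 6) - 24 = 11 - 24 = -13)
A(W, f) = √2*√f (A(W, f) = √(2*f) = √2*√f)
H(-186, 653) + A(-696, -140) = -13 + √2*√(-140) = -13 + √2*(2*I*√35) = -13 + 2*I*√70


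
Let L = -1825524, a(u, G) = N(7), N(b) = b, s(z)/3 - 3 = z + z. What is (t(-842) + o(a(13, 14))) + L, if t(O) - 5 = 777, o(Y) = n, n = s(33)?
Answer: -1824535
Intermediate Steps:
s(z) = 9 + 6*z (s(z) = 9 + 3*(z + z) = 9 + 3*(2*z) = 9 + 6*z)
n = 207 (n = 9 + 6*33 = 9 + 198 = 207)
a(u, G) = 7
o(Y) = 207
t(O) = 782 (t(O) = 5 + 777 = 782)
(t(-842) + o(a(13, 14))) + L = (782 + 207) - 1825524 = 989 - 1825524 = -1824535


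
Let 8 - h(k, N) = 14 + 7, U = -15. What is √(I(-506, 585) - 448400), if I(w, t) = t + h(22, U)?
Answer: 2*I*√111957 ≈ 669.2*I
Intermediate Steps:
h(k, N) = -13 (h(k, N) = 8 - (14 + 7) = 8 - 1*21 = 8 - 21 = -13)
I(w, t) = -13 + t (I(w, t) = t - 13 = -13 + t)
√(I(-506, 585) - 448400) = √((-13 + 585) - 448400) = √(572 - 448400) = √(-447828) = 2*I*√111957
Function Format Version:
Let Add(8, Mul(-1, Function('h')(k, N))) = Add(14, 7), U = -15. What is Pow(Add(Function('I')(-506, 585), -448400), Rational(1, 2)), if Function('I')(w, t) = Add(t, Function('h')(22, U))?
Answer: Mul(2, I, Pow(111957, Rational(1, 2))) ≈ Mul(669.20, I)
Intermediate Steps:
Function('h')(k, N) = -13 (Function('h')(k, N) = Add(8, Mul(-1, Add(14, 7))) = Add(8, Mul(-1, 21)) = Add(8, -21) = -13)
Function('I')(w, t) = Add(-13, t) (Function('I')(w, t) = Add(t, -13) = Add(-13, t))
Pow(Add(Function('I')(-506, 585), -448400), Rational(1, 2)) = Pow(Add(Add(-13, 585), -448400), Rational(1, 2)) = Pow(Add(572, -448400), Rational(1, 2)) = Pow(-447828, Rational(1, 2)) = Mul(2, I, Pow(111957, Rational(1, 2)))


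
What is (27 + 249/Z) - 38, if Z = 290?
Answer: -2941/290 ≈ -10.141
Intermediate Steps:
(27 + 249/Z) - 38 = (27 + 249/290) - 38 = 8079/290 - 38 = -2941/290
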